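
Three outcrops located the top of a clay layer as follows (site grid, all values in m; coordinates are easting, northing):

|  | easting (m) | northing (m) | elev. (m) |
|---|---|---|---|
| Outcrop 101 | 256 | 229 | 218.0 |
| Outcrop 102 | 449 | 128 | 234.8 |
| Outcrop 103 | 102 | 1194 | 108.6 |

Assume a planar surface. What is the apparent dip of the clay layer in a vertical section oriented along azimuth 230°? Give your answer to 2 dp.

2.67°

Let the plane be z = a·easting + b·northing + c.
Outcrop 102−Outcrop 101: 193a − 101b = 16.8;  Outcrop 103−Outcrop 101: −154a + 965b = −109.4.
Solving gives a = 0.03025, b = −0.10854.
Unit vector along 230° is (sin 230°, cos 230°) = (-0.7660, -0.6428).
Slope in that direction = a·(-0.7660) + b·(-0.6428) = 0.04660.
Apparent dip = arctan|0.04660| = 2.67° (true dip is 6.4°, so apparent ≤ true as expected).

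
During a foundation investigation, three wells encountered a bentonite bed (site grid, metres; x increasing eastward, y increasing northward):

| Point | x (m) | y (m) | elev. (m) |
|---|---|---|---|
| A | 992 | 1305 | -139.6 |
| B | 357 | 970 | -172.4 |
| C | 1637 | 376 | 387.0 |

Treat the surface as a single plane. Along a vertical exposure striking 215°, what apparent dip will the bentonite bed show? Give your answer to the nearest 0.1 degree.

9.7°

Let the plane be z = a·x + b·y + c.
B−A: −635a − 335b = −32.8;  C−A: 645a − 929b = 526.6.
Solving gives a = 0.25668, b = −0.38863.
Unit vector along 215° is (sin 215°, cos 215°) = (-0.5736, -0.8192).
Slope in that direction = a·(-0.5736) + b·(-0.8192) = 0.17112.
Apparent dip = arctan|0.17112| = 9.7° (true dip is 25.0°, so apparent ≤ true as expected).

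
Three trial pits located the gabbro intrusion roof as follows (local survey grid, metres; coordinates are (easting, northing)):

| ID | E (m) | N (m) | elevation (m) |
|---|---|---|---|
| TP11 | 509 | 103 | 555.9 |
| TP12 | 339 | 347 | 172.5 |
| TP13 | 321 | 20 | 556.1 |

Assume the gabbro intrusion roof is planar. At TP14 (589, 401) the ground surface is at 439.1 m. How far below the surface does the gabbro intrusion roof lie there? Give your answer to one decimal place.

Two edge vectors: TP11→TP12 = (-170, 244, -383.4), TP11→TP13 = (-188, -83, 0.2).
Normal n = (TP11→TP12) × (TP11→TP13) = (-31773.4, 72113.2, 59982).
So ∂z/∂E = −n_x/n_z = 0.52972 and ∂z/∂N = −n_y/n_z = −1.20225.
Intercept c from TP11: 555.9 − 269.63 + 123.83 = 410.11.
At (589, 401): z_contact = 312.00 − 482.10 + 410.11 = 240.01 m.
Depth below ground = 439.1 − 240.01 = 199.1 m.

199.1 m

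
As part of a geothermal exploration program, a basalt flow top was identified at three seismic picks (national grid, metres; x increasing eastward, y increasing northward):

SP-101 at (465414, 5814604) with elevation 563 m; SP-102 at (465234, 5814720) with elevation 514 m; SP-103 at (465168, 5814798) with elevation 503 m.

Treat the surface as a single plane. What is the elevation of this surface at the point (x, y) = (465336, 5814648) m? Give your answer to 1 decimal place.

Let the plane be z = a·x + b·y + c.
SP-102−SP-101: −180a + 116b = −49;  SP-103−SP-101: −246a + 194b = −60.
Solving gives a = 0.398809524, b = 0.196428571.
Then c = 563 − a·465414 − b·5814604 = −1327202.89.
At (465336, 5814648): z = 185580.4 + 1142163.0 − 1327202.89 = 540.5 m.

540.5 m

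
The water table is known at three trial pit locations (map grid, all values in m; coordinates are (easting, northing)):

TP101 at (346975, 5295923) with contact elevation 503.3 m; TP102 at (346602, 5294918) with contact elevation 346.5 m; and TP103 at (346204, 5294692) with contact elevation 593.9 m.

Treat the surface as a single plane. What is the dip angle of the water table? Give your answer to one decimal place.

45.7°

Let the plane be z = a·E + b·N + c.
TP102−TP101: −373a − 1005b = −156.8;  TP103−TP101: −771a − 1231b = 90.6.
Solving gives a = −0.89984, b = 0.48999.
Gradient magnitude |∇z| = √(a² + b²) = √(0.80972 + 0.24009) = 1.02460.
True dip = arctan(1.02460) = 45.7°, dipping toward ESE (azimuth ≈ 119°).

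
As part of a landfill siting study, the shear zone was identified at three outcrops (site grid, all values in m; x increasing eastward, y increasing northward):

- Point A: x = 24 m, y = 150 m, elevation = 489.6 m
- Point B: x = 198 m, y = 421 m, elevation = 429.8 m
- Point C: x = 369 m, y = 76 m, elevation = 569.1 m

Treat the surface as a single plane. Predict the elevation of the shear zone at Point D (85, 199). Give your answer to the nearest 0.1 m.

483.5 m

Let the plane be z = a·x + b·y + c.
Point B−Point A: 174a + 271b = −59.8;  Point C−Point A: 345a − 74b = 79.5.
Solving gives a = 0.16094, b = −0.32400.
Then c = 489.6 − a·24 − b·150 = 534.34.
At (85, 199): z = 13.7 − 64.5 + 534.34 = 483.5 m.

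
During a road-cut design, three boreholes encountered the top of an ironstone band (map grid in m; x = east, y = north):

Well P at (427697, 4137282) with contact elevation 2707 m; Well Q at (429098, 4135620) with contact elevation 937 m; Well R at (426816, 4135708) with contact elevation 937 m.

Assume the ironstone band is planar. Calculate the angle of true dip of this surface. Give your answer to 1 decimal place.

Two edge vectors: Well P→Well Q = (1401, -1662, -1770), Well P→Well R = (-881, -1574, -1770).
Normal n = (Well P→Well Q) × (Well P→Well R) = (155760, 4039140, -3669396).
So ∂z/∂x = −n_x/n_z = 0.04245 and ∂z/∂y = −n_y/n_z = 1.10076.
Gradient magnitude |∇z| = √(a² + b²) = √(0.00180 + 1.21168) = 1.10158.
True dip = arctan(1.10158) = 47.8°, dipping toward S (azimuth ≈ 182°).

47.8°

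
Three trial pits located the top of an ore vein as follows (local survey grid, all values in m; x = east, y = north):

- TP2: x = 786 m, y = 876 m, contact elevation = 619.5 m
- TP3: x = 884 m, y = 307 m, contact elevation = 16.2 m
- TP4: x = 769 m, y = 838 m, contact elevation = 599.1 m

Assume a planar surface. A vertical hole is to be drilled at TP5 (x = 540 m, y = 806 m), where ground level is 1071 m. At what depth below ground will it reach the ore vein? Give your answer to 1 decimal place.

307.7 m

Let the plane be z = a·x + b·y + c.
TP3−TP2: 98a − 569b = −603.3;  TP4−TP2: −17a − 38b = −20.4.
Solving gives a = −0.84480, b = 0.91478.
Then c = 619.5 − a·786 − b·876 = 482.17.
At (540, 806): z_contact = −456.19 + 737.31 + 482.17 = 763.29 m.
Depth below ground = 1071 − 763.29 = 307.7 m.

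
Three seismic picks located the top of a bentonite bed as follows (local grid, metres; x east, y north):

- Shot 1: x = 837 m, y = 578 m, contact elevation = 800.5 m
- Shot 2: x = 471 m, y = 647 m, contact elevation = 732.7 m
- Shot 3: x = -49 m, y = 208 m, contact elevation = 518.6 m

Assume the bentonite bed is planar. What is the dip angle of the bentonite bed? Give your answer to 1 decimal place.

17.5°

Let the plane be z = a·x + b·y + c.
Shot 2−Shot 1: −366a + 69b = −67.8;  Shot 3−Shot 1: −886a − 370b = −281.9.
Solving gives a = 0.22659, b = 0.21930.
Gradient magnitude |∇z| = √(a² + b²) = √(0.05134 + 0.04809) = 0.31533.
True dip = arctan(0.31533) = 17.5°, dipping toward SW (azimuth ≈ 226°).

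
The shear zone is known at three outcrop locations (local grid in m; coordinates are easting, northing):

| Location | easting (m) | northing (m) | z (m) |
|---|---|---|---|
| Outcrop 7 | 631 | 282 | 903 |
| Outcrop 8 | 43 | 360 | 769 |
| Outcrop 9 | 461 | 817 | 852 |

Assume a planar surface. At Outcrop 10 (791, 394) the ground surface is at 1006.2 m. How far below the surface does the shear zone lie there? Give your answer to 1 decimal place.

Let the plane be z = a·easting + b·northing + c.
Outcrop 8−Outcrop 7: −588a + 78b = −134;  Outcrop 9−Outcrop 7: −170a + 535b = −51.
Solving gives a = 0.22472, b = −0.02392.
Then c = 903 − a·631 − b·282 = 767.95.
At (791, 394): z_contact = 177.75 − 9.43 + 767.95 = 936.28 m.
Depth below ground = 1006.2 − 936.28 = 69.9 m.

69.9 m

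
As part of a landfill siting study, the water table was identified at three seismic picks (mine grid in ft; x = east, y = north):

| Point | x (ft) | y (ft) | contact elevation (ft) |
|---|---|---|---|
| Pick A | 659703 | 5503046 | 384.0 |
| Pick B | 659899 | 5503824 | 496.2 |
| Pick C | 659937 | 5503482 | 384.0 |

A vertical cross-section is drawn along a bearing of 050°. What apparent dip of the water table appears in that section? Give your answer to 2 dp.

12.04°

Two edge vectors: Pick A→Pick B = (196, 778, 112.2), Pick A→Pick C = (234, 436, 0).
Normal n = (Pick A→Pick B) × (Pick A→Pick C) = (-48919.2, 26254.8, -96596).
So ∂z/∂x = −n_x/n_z = −0.50643 and ∂z/∂y = −n_y/n_z = 0.27180.
Unit vector along 050° is (sin 50°, cos 50°) = (0.7660, 0.6428).
Slope in that direction = a·(0.7660) + b·(0.6428) = −0.21324.
Apparent dip = arctan|0.21324| = 12.04° (true dip is 29.9°, so apparent ≤ true as expected).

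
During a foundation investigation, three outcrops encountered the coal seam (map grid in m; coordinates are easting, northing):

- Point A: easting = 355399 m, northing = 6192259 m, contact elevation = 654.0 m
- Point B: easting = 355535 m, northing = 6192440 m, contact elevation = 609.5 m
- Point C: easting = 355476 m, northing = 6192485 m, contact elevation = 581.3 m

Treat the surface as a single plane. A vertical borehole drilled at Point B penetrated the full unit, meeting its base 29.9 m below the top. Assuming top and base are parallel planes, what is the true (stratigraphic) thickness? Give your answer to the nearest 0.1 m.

27.5 m

Two edge vectors: Point A→Point B = (136, 181, -44.5), Point A→Point C = (77, 226, -72.7).
Normal n = (Point A→Point B) × (Point A→Point C) = (-3101.7, 6460.7, 16799).
So ∂z/∂easting = −n_x/n_z = 0.18464 and ∂z/∂northing = −n_y/n_z = −0.38459.
|∇z| = √(a²+b²) = 0.42661, so dip δ = arctan(0.42661) = 23.10°.
True thickness = vertical thickness × cos δ = 29.9 × cos 23.10° = 27.5 m.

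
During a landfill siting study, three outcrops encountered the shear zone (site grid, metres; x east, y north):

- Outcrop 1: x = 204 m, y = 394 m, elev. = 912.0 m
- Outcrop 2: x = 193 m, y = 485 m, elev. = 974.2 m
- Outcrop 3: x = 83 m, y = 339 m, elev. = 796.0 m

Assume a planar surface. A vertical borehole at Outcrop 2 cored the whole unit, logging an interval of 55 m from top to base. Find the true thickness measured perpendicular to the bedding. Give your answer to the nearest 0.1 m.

39.4 m

Let the plane be z = a·x + b·y + c.
Outcrop 2−Outcrop 1: −11a + 91b = 62.2;  Outcrop 3−Outcrop 1: −121a − 55b = −116.
Solving gives a = 0.61424, b = 0.75777.
|∇z| = √(a²+b²) = 0.97545, so dip δ = arctan(0.97545) = 44.29°.
True thickness = vertical thickness × cos δ = 55 × cos 44.29° = 39.4 m.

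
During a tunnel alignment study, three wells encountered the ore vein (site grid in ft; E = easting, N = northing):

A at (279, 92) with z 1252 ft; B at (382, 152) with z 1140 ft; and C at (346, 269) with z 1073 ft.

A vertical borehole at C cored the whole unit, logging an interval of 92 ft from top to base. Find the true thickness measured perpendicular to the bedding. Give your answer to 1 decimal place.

Two edge vectors: A→B = (103, 60, -112), A→C = (67, 177, -179).
Normal n = (A→B) × (A→C) = (9084, 10933, 14211).
So ∂z/∂E = −n_x/n_z = −0.63922 and ∂z/∂N = −n_y/n_z = −0.76933.
|∇z| = √(a²+b²) = 1.00024, so dip δ = arctan(1.00024) = 45.01°.
True thickness = vertical thickness × cos δ = 92 × cos 45.01° = 65.0 ft.

65.0 ft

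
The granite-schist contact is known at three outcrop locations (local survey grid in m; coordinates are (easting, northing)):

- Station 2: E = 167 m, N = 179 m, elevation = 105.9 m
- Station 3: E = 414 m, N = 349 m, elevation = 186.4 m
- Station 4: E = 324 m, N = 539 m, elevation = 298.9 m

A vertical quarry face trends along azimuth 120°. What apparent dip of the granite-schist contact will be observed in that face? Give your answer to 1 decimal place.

18.5°

Let the plane be z = a·E + b·N + c.
Station 3−Station 2: 247a + 170b = 80.5;  Station 4−Station 2: 157a + 360b = 193.
Solving gives a = −0.06155, b = 0.56295.
Unit vector along 120° is (sin 120°, cos 120°) = (0.8660, -0.5000).
Slope in that direction = a·(0.8660) + b·(-0.5000) = −0.33478.
Apparent dip = arctan|0.33478| = 18.5° (true dip is 29.5°, so apparent ≤ true as expected).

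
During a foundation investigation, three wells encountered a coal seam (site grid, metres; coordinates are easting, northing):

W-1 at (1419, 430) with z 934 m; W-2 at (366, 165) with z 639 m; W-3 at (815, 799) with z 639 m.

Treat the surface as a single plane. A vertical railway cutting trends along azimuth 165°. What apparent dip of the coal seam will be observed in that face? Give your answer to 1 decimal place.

17.8°

Two edge vectors: W-1→W-2 = (-1053, -265, -295), W-1→W-3 = (-604, 369, -295).
Normal n = (W-1→W-2) × (W-1→W-3) = (187030, -132455, -548617).
So ∂z/∂easting = −n_x/n_z = 0.34091 and ∂z/∂northing = −n_y/n_z = −0.24143.
Unit vector along 165° is (sin 165°, cos 165°) = (0.2588, -0.9659).
Slope in that direction = a·(0.2588) + b·(-0.9659) = 0.32144.
Apparent dip = arctan|0.32144| = 17.8° (true dip is 22.7°, so apparent ≤ true as expected).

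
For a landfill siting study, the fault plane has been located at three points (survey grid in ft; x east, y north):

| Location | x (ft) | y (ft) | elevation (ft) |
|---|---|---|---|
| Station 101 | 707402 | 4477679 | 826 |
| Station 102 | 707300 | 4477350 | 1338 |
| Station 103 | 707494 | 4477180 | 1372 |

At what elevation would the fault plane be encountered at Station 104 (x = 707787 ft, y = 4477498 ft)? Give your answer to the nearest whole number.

695 ft

Two edge vectors: Station 101→Station 102 = (-102, -329, 512), Station 101→Station 103 = (92, -499, 546).
Normal n = (Station 101→Station 102) × (Station 101→Station 103) = (75854, 102796, 81166).
So ∂z/∂x = −n_x/n_z = −0.93455388 and ∂z/∂y = −n_y/n_z = −1.26649090.
Intercept c from Station 101: 826 + 661105.28 + 5670939.69 = 6332870.97.
At (707787, 4477498): z = −661465.1 − 5670710.5 + 6332870.97 = 695.4 ft.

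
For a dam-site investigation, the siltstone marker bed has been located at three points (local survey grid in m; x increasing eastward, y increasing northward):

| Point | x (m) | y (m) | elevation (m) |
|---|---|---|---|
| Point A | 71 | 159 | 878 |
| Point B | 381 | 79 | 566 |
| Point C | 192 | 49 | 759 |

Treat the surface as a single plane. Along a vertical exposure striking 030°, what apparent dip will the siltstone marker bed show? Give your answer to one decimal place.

28.3°

Two edge vectors: Point A→Point B = (310, -80, -312), Point A→Point C = (121, -110, -119).
Normal n = (Point A→Point B) × (Point A→Point C) = (-24800, -862, -24420).
So ∂z/∂x = −n_x/n_z = −1.01556 and ∂z/∂y = −n_y/n_z = −0.03530.
Unit vector along 030° is (sin 30°, cos 30°) = (0.5000, 0.8660).
Slope in that direction = a·(0.5000) + b·(0.8660) = −0.53835.
Apparent dip = arctan|0.53835| = 28.3° (true dip is 45.5°, so apparent ≤ true as expected).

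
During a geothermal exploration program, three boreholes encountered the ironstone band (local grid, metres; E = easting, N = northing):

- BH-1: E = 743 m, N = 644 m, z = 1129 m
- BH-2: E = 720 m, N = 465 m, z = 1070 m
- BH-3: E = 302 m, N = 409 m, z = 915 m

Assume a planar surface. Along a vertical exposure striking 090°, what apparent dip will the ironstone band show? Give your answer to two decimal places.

Two edge vectors: BH-1→BH-2 = (-23, -179, -59), BH-1→BH-3 = (-441, -235, -214).
Normal n = (BH-1→BH-2) × (BH-1→BH-3) = (24441, 21097, -73534).
So ∂z/∂E = −n_x/n_z = 0.33238 and ∂z/∂N = −n_y/n_z = 0.28690.
Unit vector along 090° is (sin 90°, cos 90°) = (1.0000, 0.0000).
Slope in that direction = a·(1.0000) + b·(0.0000) = 0.33238.
Apparent dip = arctan|0.33238| = 18.39° (true dip is 23.7°, so apparent ≤ true as expected).

18.39°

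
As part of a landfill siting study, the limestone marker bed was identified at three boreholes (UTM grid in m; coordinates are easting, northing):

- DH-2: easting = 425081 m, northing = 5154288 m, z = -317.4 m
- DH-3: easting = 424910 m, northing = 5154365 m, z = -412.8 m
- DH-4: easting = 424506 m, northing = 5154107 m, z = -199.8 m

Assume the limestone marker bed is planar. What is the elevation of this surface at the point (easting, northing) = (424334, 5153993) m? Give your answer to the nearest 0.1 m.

Two edge vectors: DH-2→DH-3 = (-171, 77, -95.4), DH-2→DH-4 = (-575, -181, 117.6).
Normal n = (DH-2→DH-3) × (DH-2→DH-4) = (-8212.2, 74964.6, 75226).
So ∂z/∂easting = −n_x/n_z = 0.109167043 and ∂z/∂northing = −n_y/n_z = −0.996525138.
Intercept c from DH-2: -317.4 − 46404.84 + 5136377.56 = 5089655.32.
At (424334, 5153993): z = 46323.3 − 5136083.6 + 5089655.32 = -105.0 m.

-105.0 m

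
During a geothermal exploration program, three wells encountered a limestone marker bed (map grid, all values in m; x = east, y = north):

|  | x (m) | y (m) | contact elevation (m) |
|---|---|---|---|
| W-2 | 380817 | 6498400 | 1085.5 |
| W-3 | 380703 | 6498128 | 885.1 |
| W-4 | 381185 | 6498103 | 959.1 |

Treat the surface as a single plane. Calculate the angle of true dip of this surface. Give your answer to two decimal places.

Let the plane be z = a·x + b·y + c.
W-3−W-2: −114a − 272b = −200.4;  W-4−W-2: 368a − 297b = −126.4.
Solving gives a = 0.18766, b = 0.65811.
Gradient magnitude |∇z| = √(a² + b²) = √(0.03522 + 0.43311) = 0.68435.
True dip = arctan(0.68435) = 34.39°, dipping toward SSW (azimuth ≈ 196°).

34.39°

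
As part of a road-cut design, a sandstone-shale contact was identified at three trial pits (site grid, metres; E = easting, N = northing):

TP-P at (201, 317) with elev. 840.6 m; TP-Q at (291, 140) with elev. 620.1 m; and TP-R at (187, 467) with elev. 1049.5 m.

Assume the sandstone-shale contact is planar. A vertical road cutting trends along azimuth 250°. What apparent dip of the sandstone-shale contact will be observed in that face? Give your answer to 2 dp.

Let the plane be z = a·E + b·N + c.
TP-Q−TP-P: 90a − 177b = −220.5;  TP-R−TP-P: −14a + 150b = 208.9.
Solving gives a = 0.35386, b = 1.42569.
Unit vector along 250° is (sin 250°, cos 250°) = (-0.9397, -0.3420).
Slope in that direction = a·(-0.9397) + b·(-0.3420) = −0.82014.
Apparent dip = arctan|0.82014| = 39.36° (true dip is 55.8°, so apparent ≤ true as expected).

39.36°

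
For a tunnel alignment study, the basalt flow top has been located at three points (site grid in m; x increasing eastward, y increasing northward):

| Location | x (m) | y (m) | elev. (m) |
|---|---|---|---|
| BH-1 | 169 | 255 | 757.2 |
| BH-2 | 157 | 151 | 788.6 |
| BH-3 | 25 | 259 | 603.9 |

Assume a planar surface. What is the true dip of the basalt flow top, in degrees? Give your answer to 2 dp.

48.61°

Two edge vectors: BH-1→BH-2 = (-12, -104, 31.4), BH-1→BH-3 = (-144, 4, -153.3).
Normal n = (BH-1→BH-2) × (BH-1→BH-3) = (15817.6, -6361.2, -15024).
So ∂z/∂x = −n_x/n_z = 1.05282 and ∂z/∂y = −n_y/n_z = −0.42340.
Gradient magnitude |∇z| = √(a² + b²) = √(1.10843 + 0.17927) = 1.13477.
True dip = arctan(1.13477) = 48.61°, dipping toward WNW (azimuth ≈ 292°).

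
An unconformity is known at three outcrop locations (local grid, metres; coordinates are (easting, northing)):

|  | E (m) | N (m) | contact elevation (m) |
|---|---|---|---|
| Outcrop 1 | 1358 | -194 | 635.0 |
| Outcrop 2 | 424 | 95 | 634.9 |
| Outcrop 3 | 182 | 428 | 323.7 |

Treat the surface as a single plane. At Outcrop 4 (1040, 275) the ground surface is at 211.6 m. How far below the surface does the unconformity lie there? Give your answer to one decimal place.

Two edge vectors: Outcrop 1→Outcrop 2 = (-934, 289, -0.1), Outcrop 1→Outcrop 3 = (-1176, 622, -311.3).
Normal n = (Outcrop 1→Outcrop 2) × (Outcrop 1→Outcrop 3) = (-89903.5, -290636.6, -241084).
So ∂z/∂E = −n_x/n_z = −0.372914 and ∂z/∂N = −n_y/n_z = −1.205541.
Intercept c from Outcrop 1: 635 + 506.42 − 233.87 = 907.54.
At (1040, 275): z_contact = −387.83 − 331.52 + 907.54 = 188.19 m.
Depth below ground = 211.6 − 188.19 = 23.4 m.

23.4 m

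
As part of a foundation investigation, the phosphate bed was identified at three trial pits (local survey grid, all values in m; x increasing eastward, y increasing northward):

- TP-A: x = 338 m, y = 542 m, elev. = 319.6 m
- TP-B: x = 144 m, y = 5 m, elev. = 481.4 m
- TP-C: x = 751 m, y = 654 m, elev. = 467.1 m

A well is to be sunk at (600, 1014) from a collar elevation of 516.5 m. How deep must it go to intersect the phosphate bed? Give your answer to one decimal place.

Two edge vectors: TP-A→TP-B = (-194, -537, 161.8), TP-A→TP-C = (413, 112, 147.5).
Normal n = (TP-A→TP-B) × (TP-A→TP-C) = (-97329.1, 95438.4, 200053).
So ∂z/∂x = −n_x/n_z = 0.486517 and ∂z/∂y = −n_y/n_z = −0.477066.
Intercept c from TP-A: 319.6 − 164.44 + 258.57 = 413.73.
At (600, 1014): z_contact = 291.91 − 483.74 + 413.73 = 221.89 m.
Depth below ground = 516.5 − 221.89 = 294.6 m.

294.6 m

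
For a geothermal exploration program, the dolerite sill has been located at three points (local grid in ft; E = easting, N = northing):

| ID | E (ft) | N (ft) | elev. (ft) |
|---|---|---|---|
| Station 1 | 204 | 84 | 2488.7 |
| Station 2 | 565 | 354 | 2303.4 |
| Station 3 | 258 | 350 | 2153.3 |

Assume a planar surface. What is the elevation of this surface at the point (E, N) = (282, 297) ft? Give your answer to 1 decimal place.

2237.7 ft

Let the plane be z = a·E + b·N + c.
Station 2−Station 1: 361a + 270b = −185.3;  Station 3−Station 1: 54a + 266b = −335.4.
Solving gives a = 0.50669, b = −1.36376.
Then c = 2488.7 − a·204 − b·84 = 2499.89.
At (282, 297): z = 142.9 − 405.0 + 2499.89 = 2237.7 ft.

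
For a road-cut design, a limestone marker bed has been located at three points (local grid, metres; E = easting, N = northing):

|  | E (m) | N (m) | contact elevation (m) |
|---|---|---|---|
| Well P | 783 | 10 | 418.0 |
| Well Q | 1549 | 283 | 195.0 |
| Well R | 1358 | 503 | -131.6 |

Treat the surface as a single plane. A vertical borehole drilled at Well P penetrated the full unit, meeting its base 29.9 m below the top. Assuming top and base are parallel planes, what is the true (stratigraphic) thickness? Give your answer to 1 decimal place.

17.9 m

Two edge vectors: Well P→Well Q = (766, 273, -223), Well P→Well R = (575, 493, -549.6).
Normal n = (Well P→Well Q) × (Well P→Well R) = (-40101.8, 292768.6, 220663).
So ∂z/∂E = −n_x/n_z = 0.18173 and ∂z/∂N = −n_y/n_z = −1.32677.
|∇z| = √(a²+b²) = 1.33916, so dip δ = arctan(1.33916) = 53.25°.
True thickness = vertical thickness × cos δ = 29.9 × cos 53.25° = 17.9 m.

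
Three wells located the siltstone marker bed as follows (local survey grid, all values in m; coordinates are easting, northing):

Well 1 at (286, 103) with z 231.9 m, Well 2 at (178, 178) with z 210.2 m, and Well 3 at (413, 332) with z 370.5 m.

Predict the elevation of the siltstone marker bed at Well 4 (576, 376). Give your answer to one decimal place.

459.3 m

Two edge vectors: Well 1→Well 2 = (-108, 75, -21.7), Well 1→Well 3 = (127, 229, 138.6).
Normal n = (Well 1→Well 2) × (Well 1→Well 3) = (15364.3, 12212.9, -34257).
So ∂z/∂easting = −n_x/n_z = 0.44850 and ∂z/∂northing = −n_y/n_z = 0.35651.
Intercept c from Well 1: 231.9 − 128.27 − 36.72 = 66.91.
At (576, 376): z = 258.3 + 134.0 + 66.91 = 459.3 m.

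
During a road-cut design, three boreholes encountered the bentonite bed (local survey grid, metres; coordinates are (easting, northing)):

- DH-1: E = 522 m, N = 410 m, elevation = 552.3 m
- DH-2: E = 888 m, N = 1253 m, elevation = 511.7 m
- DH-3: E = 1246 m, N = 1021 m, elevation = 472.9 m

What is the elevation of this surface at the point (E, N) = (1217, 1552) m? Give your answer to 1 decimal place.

Let the plane be z = a·E + b·N + c.
DH-2−DH-1: 366a + 843b = −40.6;  DH-3−DH-1: 724a + 611b = −79.4.
Solving gives a = −0.108940, b = −0.000864.
Then c = 552.3 − a·522 − b·410 = 609.52.
At (1217, 1552): z = −132.6 − 1.3 + 609.52 = 475.6 m.

475.6 m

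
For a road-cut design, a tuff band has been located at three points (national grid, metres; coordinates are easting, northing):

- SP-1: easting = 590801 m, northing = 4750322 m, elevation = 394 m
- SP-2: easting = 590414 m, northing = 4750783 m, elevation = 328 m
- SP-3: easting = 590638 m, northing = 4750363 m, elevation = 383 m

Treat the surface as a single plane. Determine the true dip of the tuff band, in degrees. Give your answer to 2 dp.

Two edge vectors: SP-1→SP-2 = (-387, 461, -66), SP-1→SP-3 = (-163, 41, -11).
Normal n = (SP-1→SP-2) × (SP-1→SP-3) = (-2365, 6501, 59276).
So ∂z/∂easting = −n_x/n_z = 0.03990 and ∂z/∂northing = −n_y/n_z = −0.10967.
Gradient magnitude |∇z| = √(a² + b²) = √(0.00159 + 0.01203) = 0.11671.
True dip = arctan(0.11671) = 6.66°, dipping toward NNW (azimuth ≈ 340°).

6.66°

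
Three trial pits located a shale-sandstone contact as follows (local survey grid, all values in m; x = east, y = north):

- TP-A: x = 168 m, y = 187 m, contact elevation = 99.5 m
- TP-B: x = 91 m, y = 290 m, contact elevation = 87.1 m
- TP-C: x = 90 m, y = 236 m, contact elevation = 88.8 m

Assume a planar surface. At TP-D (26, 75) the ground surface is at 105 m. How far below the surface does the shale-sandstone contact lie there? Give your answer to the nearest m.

18 m

Two edge vectors: TP-A→TP-B = (-77, 103, -12.4), TP-A→TP-C = (-78, 49, -10.7).
Normal n = (TP-A→TP-B) × (TP-A→TP-C) = (-494.5, 143.3, 4261).
So ∂z/∂x = −n_x/n_z = 0.11605 and ∂z/∂y = −n_y/n_z = −0.03363.
Intercept c from TP-A: 99.5 − 19.50 + 6.29 = 86.29.
At (26, 75): z_contact = 3.0 − 2.5 + 86.29 = 86.8 m.
Depth below ground = 105 − 86.8 = 18 m.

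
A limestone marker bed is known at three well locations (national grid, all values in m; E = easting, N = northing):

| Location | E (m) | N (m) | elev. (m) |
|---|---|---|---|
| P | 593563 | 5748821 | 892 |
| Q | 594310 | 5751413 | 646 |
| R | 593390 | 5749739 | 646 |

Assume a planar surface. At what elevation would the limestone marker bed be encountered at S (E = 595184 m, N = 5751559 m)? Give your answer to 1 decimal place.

934.2 m

Two edge vectors: P→Q = (747, 2592, -246), P→R = (-173, 918, -246).
Normal n = (P→Q) × (P→R) = (-411804, 226320, 1134162).
So ∂z/∂E = −n_x/n_z = 0.363090987 and ∂z/∂N = −n_y/n_z = −0.199548213.
Intercept c from P: 892 − 215517.38 + 1147166.96 = 932541.58.
At (595184, 5751559): z = 216105.9 − 1147713.3 + 932541.58 = 934.2 m.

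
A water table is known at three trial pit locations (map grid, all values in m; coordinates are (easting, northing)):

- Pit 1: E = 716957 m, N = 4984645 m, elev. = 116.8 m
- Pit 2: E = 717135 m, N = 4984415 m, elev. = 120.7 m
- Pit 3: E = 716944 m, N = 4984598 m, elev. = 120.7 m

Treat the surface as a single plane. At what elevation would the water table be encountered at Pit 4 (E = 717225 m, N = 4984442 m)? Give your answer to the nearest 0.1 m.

113.3 m

Two edge vectors: Pit 1→Pit 2 = (178, -230, 3.9), Pit 1→Pit 3 = (-13, -47, 3.9).
Normal n = (Pit 1→Pit 2) × (Pit 1→Pit 3) = (-713.7, -744.9, -11356).
So ∂z/∂E = −n_x/n_z = −0.062847834 and ∂z/∂N = −n_y/n_z = −0.065595280.
Intercept c from Pit 1: 116.8 + 45059.19 + 326969.18 = 372145.18.
At (717225, 4984442): z = −45076.0 − 326955.9 + 372145.18 = 113.3 m.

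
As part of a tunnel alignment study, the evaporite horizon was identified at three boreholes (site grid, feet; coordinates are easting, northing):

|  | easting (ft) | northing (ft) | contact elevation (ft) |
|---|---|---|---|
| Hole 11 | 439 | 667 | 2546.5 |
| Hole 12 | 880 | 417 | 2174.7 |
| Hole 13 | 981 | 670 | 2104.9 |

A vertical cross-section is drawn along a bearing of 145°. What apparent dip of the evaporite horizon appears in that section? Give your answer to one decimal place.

26.9°

Let the plane be z = a·easting + b·northing + c.
Hole 12−Hole 11: 441a − 250b = −371.8;  Hole 13−Hole 11: 542a + 3b = −441.6.
Solving gives a = −0.81503, b = 0.04948.
Unit vector along 145° is (sin 145°, cos 145°) = (0.5736, -0.8192).
Slope in that direction = a·(0.5736) + b·(-0.8192) = −0.50802.
Apparent dip = arctan|0.50802| = 26.9° (true dip is 39.2°, so apparent ≤ true as expected).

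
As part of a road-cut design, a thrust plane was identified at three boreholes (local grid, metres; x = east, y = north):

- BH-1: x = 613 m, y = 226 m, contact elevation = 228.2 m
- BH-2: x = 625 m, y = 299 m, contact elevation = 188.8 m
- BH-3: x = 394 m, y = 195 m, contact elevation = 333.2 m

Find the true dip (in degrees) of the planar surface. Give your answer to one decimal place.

Let the plane be z = a·x + b·y + c.
BH-2−BH-1: 12a + 73b = −39.4;  BH-3−BH-1: −219a − 31b = 105.
Solving gives a = −0.41265, b = −0.47189.
Gradient magnitude |∇z| = √(a² + b²) = √(0.17028 + 0.22268) = 0.62687.
True dip = arctan(0.62687) = 32.1°, dipping toward NE (azimuth ≈ 041°).

32.1°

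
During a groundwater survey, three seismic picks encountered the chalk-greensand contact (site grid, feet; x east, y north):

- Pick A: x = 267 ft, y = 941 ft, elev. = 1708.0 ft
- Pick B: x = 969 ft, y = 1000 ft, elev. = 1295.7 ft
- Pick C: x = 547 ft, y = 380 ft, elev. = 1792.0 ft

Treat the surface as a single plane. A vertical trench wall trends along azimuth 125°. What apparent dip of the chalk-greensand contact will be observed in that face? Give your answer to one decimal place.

Two edge vectors: Pick A→Pick B = (702, 59, -412.3), Pick A→Pick C = (280, -561, 84).
Normal n = (Pick A→Pick B) × (Pick A→Pick C) = (-226344.3, -174412, -410342).
So ∂z/∂x = −n_x/n_z = −0.55160 and ∂z/∂y = −n_y/n_z = −0.42504.
Unit vector along 125° is (sin 125°, cos 125°) = (0.8192, -0.5736).
Slope in that direction = a·(0.8192) + b·(-0.5736) = −0.20805.
Apparent dip = arctan|0.20805| = 11.8° (true dip is 34.9°, so apparent ≤ true as expected).

11.8°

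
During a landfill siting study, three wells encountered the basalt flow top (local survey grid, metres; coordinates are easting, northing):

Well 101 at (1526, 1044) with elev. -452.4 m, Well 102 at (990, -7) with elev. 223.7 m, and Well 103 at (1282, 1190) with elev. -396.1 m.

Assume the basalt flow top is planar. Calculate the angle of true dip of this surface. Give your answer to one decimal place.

Two edge vectors: Well 101→Well 102 = (-536, -1051, 676.1), Well 101→Well 103 = (-244, 146, 56.3).
Normal n = (Well 101→Well 102) × (Well 101→Well 103) = (-157881.9, -134791.6, -334700).
So ∂z/∂easting = −n_x/n_z = −0.47171 and ∂z/∂northing = −n_y/n_z = −0.40272.
Gradient magnitude |∇z| = √(a² + b²) = √(0.22251 + 0.16219) = 0.62024.
True dip = arctan(0.62024) = 31.8°, dipping toward NE (azimuth ≈ 050°).

31.8°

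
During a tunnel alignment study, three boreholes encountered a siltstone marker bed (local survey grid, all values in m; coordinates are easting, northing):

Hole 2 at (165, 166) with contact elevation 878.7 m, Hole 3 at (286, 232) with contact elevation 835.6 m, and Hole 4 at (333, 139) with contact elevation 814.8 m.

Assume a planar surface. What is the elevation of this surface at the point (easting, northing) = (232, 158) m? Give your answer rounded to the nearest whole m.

853 m

Two edge vectors: Hole 2→Hole 3 = (121, 66, -43.1), Hole 2→Hole 4 = (168, -27, -63.9).
Normal n = (Hole 2→Hole 3) × (Hole 2→Hole 4) = (-5381.1, 491.1, -14355).
So ∂z/∂easting = −n_x/n_z = −0.37486 and ∂z/∂northing = −n_y/n_z = 0.03421.
Intercept c from Hole 2: 878.7 + 61.85 − 5.68 = 934.87.
At (232, 158): z = −87.0 + 5.4 + 934.87 = 853.3 m.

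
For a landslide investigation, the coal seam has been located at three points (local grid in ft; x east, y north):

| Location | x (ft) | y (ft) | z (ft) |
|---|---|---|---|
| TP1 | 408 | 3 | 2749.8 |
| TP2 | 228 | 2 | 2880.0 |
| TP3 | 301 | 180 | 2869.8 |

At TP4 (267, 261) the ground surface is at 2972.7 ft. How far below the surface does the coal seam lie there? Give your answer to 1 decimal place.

Let the plane be z = a·x + b·y + c.
TP2−TP1: −180a − 1b = 130.2;  TP3−TP1: −107a + 177b = 120.
Solving gives a = −0.72467, b = 0.23989.
Then c = 2749.8 − a·408 − b·3 = 3044.74.
At (267, 261): z_contact = −193.49 + 62.61 + 3044.74 = 2913.87 ft.
Depth below ground = 2972.7 − 2913.87 = 58.8 ft.

58.8 ft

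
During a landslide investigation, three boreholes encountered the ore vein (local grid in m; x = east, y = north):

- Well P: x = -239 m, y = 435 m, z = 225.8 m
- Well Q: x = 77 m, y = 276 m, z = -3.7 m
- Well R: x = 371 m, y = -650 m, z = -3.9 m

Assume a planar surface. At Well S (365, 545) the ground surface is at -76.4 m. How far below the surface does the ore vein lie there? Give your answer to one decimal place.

Let the plane be z = a·x + b·y + c.
Well Q−Well P: 316a − 159b = −229.5;  Well R−Well P: 610a − 1085b = −229.7.
Solving gives a = −0.86422, b = −0.27417.
Then c = 225.8 − a·-239 − b·435 = 138.52.
At (365, 545): z_contact = −315.44 − 149.42 + 138.52 = -326.35 m.
Depth below ground = -76.4 − (-326.35) = 249.9 m.

249.9 m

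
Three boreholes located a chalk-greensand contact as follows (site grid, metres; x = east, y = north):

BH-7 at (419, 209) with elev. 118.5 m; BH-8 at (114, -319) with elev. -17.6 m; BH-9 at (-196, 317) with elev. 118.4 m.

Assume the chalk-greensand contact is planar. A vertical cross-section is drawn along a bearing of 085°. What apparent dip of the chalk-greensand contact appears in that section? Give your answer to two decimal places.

Two edge vectors: BH-7→BH-8 = (-305, -528, -136.1), BH-7→BH-9 = (-615, 108, -0.1).
Normal n = (BH-7→BH-8) × (BH-7→BH-9) = (14751.6, 83671, -357660).
So ∂z/∂x = −n_x/n_z = 0.04124 and ∂z/∂y = −n_y/n_z = 0.23394.
Unit vector along 085° is (sin 85°, cos 85°) = (0.9962, 0.0872).
Slope in that direction = a·(0.9962) + b·(0.0872) = 0.06148.
Apparent dip = arctan|0.06148| = 3.52° (true dip is 13.4°, so apparent ≤ true as expected).

3.52°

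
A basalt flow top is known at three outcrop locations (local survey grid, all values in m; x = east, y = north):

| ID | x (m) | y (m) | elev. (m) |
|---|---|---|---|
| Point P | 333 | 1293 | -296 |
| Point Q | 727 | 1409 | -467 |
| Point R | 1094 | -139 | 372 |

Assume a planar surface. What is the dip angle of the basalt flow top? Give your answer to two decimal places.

33.23°

Let the plane be z = a·x + b·y + c.
Point Q−Point P: 394a + 116b = −171;  Point R−Point P: 761a − 1432b = 668.
Solving gives a = −0.25653, b = −0.60281.
Gradient magnitude |∇z| = √(a² + b²) = √(0.06581 + 0.36338) = 0.65512.
True dip = arctan(0.65512) = 33.23°, dipping toward NNE (azimuth ≈ 023°).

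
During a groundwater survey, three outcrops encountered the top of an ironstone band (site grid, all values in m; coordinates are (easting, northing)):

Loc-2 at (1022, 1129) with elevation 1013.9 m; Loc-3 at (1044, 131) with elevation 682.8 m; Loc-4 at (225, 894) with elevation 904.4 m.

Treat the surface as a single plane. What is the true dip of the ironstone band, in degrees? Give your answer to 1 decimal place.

Let the plane be z = a·E + b·N + c.
Loc-3−Loc-2: 22a − 998b = −331.1;  Loc-4−Loc-2: −797a − 235b = −109.5.
Solving gives a = 0.03931, b = 0.33263.
Gradient magnitude |∇z| = √(a² + b²) = √(0.00155 + 0.11064) = 0.33495.
True dip = arctan(0.33495) = 18.5°, dipping toward S (azimuth ≈ 187°).

18.5°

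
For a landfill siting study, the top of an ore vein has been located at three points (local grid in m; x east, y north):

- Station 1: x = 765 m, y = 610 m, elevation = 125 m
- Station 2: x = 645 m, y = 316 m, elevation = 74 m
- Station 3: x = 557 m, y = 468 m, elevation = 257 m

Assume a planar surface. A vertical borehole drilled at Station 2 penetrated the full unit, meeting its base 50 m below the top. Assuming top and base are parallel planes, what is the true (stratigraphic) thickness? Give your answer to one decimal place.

Two edge vectors: Station 1→Station 2 = (-120, -294, -51), Station 1→Station 3 = (-208, -142, 132).
Normal n = (Station 1→Station 2) × (Station 1→Station 3) = (-46050, 26448, -44112).
So ∂z/∂x = −n_x/n_z = −1.04393 and ∂z/∂y = −n_y/n_z = 0.59956.
|∇z| = √(a²+b²) = 1.20386, so dip δ = arctan(1.20386) = 50.28°.
True thickness = vertical thickness × cos δ = 50 × cos 50.28° = 31.9 m.

31.9 m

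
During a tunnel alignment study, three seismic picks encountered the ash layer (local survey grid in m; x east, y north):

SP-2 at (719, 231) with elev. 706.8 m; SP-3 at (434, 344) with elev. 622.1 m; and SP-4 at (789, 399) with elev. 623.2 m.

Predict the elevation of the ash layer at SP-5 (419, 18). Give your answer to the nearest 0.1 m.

794.7 m

Two edge vectors: SP-2→SP-3 = (-285, 113, -84.7), SP-2→SP-4 = (70, 168, -83.6).
Normal n = (SP-2→SP-3) × (SP-2→SP-4) = (4782.8, -29755, -55790).
So ∂z/∂x = −n_x/n_z = 0.08573 and ∂z/∂y = −n_y/n_z = −0.53334.
Intercept c from SP-2: 706.8 − 61.64 + 123.20 = 768.36.
At (419, 18): z = 35.9 − 9.6 + 768.36 = 794.7 m.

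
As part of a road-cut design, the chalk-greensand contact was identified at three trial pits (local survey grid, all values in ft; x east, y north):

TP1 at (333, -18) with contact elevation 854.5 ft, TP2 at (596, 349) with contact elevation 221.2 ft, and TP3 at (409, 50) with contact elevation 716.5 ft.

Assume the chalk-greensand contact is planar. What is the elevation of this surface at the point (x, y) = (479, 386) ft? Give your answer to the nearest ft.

Let the plane be z = a·x + b·y + c.
TP2−TP1: 263a + 367b = −633.3;  TP3−TP1: 76a + 68b = −138.
Solving gives a = −0.75755, b = −1.18273.
Then c = 854.5 − a·333 − b·-18 = 1085.48.
At (479, 386): z = −362.9 − 456.5 + 1085.48 = 266.1 ft.

266 ft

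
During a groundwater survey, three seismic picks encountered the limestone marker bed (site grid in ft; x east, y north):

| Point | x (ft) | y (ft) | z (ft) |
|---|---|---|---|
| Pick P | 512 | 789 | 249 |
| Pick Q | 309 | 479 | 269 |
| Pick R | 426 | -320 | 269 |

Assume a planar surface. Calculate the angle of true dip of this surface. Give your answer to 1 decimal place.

4.7°

Two edge vectors: Pick P→Pick Q = (-203, -310, 20), Pick P→Pick R = (-86, -1109, 20).
Normal n = (Pick P→Pick Q) × (Pick P→Pick R) = (15980, 2340, 198467).
So ∂z/∂x = −n_x/n_z = −0.08052 and ∂z/∂y = −n_y/n_z = −0.01179.
Gradient magnitude |∇z| = √(a² + b²) = √(0.00648 + 0.00014) = 0.08138.
True dip = arctan(0.08138) = 4.7°, dipping toward E (azimuth ≈ 082°).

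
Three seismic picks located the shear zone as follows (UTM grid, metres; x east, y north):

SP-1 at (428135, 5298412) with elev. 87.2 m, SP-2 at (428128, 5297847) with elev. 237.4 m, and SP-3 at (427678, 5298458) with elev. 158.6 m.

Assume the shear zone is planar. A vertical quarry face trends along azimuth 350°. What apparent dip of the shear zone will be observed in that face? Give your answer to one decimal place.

Two edge vectors: SP-1→SP-2 = (-7, -565, 150.2), SP-1→SP-3 = (-457, 46, 71.4).
Normal n = (SP-1→SP-2) × (SP-1→SP-3) = (-47250.2, -68141.6, -258527).
So ∂z/∂x = −n_x/n_z = −0.18277 and ∂z/∂y = −n_y/n_z = −0.26358.
Unit vector along 350° is (sin 350°, cos 350°) = (-0.1736, 0.9848).
Slope in that direction = a·(-0.1736) + b·(0.9848) = −0.22783.
Apparent dip = arctan|0.22783| = 12.8° (true dip is 17.8°, so apparent ≤ true as expected).

12.8°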